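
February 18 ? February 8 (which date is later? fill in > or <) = >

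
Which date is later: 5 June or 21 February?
5 June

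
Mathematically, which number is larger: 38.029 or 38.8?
38.8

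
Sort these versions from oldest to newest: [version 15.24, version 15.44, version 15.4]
[version 15.4, version 15.24, version 15.44]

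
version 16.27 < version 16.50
True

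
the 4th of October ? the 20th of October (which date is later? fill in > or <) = <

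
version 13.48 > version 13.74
False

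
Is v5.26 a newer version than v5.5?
Yes. Version numbers are compared segment by segment as integers, not as decimals: minor version 26 > 5, so v5.26 > v5.5 (even though the decimal 5.26 < 5.5).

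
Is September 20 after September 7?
Yes. Day 20 comes after day 7 in September — this is a date comparison, not a decimal one (the decimal 9.20 would be smaller than 9.7).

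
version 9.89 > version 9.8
True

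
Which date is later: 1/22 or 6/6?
6/6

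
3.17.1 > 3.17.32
False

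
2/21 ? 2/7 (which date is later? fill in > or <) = >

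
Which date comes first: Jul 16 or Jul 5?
Jul 5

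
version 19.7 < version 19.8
True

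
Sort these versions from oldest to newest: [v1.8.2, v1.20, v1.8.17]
[v1.8.2, v1.8.17, v1.20]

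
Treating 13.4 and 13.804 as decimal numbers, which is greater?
13.804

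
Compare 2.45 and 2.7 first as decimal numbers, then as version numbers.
As decimals: 2.45 < 2.7. As versions: v2.45 > v2.7 (minor version 45 > 7).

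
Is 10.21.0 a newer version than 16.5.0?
No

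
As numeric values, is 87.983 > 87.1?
True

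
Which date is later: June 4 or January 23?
June 4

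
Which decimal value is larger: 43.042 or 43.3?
43.3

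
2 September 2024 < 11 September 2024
True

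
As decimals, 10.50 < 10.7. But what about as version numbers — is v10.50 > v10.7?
True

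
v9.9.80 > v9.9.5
True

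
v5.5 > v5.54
False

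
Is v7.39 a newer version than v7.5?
Yes. Version numbers are compared segment by segment as integers, not as decimals: minor version 39 > 5, so v7.39 > v7.5 (even though the decimal 7.39 < 7.5).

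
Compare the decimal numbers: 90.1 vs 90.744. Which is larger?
90.744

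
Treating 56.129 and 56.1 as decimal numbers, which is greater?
56.129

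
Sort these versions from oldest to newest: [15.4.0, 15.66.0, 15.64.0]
[15.4.0, 15.64.0, 15.66.0]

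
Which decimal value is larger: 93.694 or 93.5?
93.694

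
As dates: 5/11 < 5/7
False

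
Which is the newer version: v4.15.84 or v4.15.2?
v4.15.84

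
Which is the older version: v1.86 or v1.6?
v1.6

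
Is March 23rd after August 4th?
No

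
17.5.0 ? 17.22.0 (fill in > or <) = <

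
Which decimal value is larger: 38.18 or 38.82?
38.82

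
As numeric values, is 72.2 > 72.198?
True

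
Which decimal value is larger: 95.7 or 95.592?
95.7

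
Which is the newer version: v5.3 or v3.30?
v5.3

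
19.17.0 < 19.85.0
True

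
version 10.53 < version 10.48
False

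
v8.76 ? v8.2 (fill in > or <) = >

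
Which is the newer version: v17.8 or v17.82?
v17.82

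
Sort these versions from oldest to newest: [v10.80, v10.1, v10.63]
[v10.1, v10.63, v10.80]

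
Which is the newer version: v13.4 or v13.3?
v13.4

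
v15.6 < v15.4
False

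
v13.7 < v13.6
False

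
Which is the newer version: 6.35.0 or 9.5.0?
9.5.0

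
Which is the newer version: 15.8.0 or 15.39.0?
15.39.0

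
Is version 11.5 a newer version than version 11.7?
No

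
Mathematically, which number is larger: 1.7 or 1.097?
1.7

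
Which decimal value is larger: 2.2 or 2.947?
2.947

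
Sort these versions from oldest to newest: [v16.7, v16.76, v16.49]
[v16.7, v16.49, v16.76]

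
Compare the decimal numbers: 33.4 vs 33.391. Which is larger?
33.4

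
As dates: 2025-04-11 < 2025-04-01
False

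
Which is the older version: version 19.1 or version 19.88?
version 19.1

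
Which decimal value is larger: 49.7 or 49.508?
49.7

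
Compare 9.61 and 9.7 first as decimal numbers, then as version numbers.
As decimals: 9.61 < 9.7. As versions: v9.61 > v9.7 (minor version 61 > 7).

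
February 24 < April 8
True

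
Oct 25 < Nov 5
True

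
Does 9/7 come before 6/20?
No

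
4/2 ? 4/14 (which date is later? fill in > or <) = <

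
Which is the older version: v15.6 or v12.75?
v12.75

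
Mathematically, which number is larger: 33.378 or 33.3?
33.378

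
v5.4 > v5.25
False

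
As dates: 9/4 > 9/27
False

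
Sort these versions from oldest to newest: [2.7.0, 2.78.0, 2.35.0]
[2.7.0, 2.35.0, 2.78.0]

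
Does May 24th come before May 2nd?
No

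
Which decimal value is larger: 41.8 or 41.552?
41.8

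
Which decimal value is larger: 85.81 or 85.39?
85.81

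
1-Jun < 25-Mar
False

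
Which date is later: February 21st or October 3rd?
October 3rd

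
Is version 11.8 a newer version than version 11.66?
No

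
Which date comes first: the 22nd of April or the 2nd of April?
the 2nd of April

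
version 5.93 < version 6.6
True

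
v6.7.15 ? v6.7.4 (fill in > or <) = >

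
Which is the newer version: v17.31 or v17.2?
v17.31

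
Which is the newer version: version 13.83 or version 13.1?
version 13.83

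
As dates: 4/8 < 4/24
True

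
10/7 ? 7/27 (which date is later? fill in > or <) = >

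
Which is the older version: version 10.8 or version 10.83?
version 10.8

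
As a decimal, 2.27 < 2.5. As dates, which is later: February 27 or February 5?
February 27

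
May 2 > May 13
False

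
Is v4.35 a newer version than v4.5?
Yes. Version numbers are compared segment by segment as integers, not as decimals: minor version 35 > 5, so v4.35 > v4.5 (even though the decimal 4.35 < 4.5).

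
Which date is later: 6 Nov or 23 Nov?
23 Nov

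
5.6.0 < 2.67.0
False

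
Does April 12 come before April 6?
No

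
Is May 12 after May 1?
Yes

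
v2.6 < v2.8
True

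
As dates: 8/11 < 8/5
False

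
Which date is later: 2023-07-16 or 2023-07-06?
2023-07-16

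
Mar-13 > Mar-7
True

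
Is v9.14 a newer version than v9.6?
Yes. Version numbers are compared segment by segment as integers, not as decimals: minor version 14 > 6, so v9.14 > v9.6 (even though the decimal 9.14 < 9.6).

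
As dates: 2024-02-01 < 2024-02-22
True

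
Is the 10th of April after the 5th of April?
Yes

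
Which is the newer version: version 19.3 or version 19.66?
version 19.66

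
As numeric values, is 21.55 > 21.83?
False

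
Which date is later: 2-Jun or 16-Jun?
16-Jun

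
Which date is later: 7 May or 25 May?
25 May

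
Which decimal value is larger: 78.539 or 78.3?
78.539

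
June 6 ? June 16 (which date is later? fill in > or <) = <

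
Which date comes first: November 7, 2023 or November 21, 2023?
November 7, 2023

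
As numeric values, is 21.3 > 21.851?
False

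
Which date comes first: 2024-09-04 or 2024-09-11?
2024-09-04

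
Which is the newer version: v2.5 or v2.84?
v2.84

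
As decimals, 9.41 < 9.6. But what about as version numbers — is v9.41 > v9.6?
True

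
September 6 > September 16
False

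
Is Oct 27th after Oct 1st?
Yes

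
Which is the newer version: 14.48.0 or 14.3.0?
14.48.0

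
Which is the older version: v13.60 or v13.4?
v13.4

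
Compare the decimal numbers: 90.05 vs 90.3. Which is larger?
90.3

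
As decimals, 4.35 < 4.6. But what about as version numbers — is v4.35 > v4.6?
True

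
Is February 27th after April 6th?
No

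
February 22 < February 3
False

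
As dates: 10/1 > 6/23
True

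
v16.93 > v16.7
True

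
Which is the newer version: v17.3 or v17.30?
v17.30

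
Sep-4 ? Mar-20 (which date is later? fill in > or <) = >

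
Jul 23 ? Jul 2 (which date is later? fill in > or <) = >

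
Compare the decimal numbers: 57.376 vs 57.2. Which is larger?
57.376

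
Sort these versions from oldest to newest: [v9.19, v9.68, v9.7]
[v9.7, v9.19, v9.68]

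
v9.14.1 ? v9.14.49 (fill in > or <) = <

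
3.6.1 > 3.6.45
False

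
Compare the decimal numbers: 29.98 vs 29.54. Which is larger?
29.98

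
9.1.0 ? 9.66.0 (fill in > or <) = <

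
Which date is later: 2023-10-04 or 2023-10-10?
2023-10-10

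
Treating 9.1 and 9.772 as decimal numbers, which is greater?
9.772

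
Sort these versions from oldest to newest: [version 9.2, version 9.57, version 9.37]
[version 9.2, version 9.37, version 9.57]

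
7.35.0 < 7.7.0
False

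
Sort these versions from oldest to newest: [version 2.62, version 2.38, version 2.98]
[version 2.38, version 2.62, version 2.98]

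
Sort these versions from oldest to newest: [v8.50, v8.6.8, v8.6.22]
[v8.6.8, v8.6.22, v8.50]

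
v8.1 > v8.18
False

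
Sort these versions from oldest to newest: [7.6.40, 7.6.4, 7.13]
[7.6.4, 7.6.40, 7.13]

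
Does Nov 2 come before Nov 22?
Yes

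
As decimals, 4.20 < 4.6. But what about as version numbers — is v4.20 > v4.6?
True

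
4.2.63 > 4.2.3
True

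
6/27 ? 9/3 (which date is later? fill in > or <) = <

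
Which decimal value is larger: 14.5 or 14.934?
14.934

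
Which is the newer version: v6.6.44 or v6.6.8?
v6.6.44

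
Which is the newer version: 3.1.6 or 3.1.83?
3.1.83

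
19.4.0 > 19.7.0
False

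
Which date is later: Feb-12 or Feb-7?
Feb-12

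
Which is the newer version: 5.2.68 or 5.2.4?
5.2.68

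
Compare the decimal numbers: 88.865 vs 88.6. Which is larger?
88.865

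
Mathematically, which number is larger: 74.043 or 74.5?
74.5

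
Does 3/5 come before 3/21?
Yes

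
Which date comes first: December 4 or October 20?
October 20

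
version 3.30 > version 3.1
True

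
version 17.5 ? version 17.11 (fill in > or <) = <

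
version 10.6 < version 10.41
True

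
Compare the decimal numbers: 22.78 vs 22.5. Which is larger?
22.78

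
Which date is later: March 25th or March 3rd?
March 25th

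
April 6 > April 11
False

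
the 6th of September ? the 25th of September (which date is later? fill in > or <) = <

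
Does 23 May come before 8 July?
Yes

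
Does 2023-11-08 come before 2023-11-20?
Yes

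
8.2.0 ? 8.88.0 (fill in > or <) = <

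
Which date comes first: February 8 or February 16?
February 8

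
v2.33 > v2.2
True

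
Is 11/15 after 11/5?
Yes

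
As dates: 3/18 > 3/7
True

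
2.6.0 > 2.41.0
False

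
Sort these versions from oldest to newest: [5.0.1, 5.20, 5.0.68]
[5.0.1, 5.0.68, 5.20]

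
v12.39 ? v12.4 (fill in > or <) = >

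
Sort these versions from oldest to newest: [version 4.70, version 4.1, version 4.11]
[version 4.1, version 4.11, version 4.70]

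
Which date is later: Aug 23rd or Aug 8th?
Aug 23rd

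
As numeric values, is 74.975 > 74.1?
True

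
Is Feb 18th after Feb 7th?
Yes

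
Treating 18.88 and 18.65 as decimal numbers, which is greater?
18.88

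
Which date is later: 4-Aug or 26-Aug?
26-Aug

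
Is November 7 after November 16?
No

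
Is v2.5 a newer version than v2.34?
No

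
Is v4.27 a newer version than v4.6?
Yes. Version numbers are compared segment by segment as integers, not as decimals: minor version 27 > 6, so v4.27 > v4.6 (even though the decimal 4.27 < 4.6).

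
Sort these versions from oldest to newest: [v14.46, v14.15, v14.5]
[v14.5, v14.15, v14.46]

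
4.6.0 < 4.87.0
True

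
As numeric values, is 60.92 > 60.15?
True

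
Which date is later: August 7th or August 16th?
August 16th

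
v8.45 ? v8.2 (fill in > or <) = >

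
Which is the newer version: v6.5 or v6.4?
v6.5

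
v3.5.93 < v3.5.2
False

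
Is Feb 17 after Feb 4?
Yes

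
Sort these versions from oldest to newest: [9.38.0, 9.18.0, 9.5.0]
[9.5.0, 9.18.0, 9.38.0]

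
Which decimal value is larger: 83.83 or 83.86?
83.86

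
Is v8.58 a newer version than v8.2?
Yes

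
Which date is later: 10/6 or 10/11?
10/11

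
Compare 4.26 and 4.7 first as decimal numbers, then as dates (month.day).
As decimals: 4.26 < 4.7. As dates: 4/26 is later than 4/7 (day 26 > day 7).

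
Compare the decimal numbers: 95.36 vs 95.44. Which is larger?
95.44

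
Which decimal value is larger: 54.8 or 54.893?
54.893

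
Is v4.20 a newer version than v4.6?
Yes. Version numbers are compared segment by segment as integers, not as decimals: minor version 20 > 6, so v4.20 > v4.6 (even though the decimal 4.20 < 4.6).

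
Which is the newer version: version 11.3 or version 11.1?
version 11.3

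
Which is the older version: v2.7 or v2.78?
v2.7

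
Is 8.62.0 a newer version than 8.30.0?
Yes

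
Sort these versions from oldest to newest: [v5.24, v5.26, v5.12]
[v5.12, v5.24, v5.26]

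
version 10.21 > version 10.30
False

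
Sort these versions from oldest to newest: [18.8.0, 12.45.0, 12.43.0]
[12.43.0, 12.45.0, 18.8.0]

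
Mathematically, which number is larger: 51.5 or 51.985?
51.985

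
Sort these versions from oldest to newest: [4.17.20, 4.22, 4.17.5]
[4.17.5, 4.17.20, 4.22]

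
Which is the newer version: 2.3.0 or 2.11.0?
2.11.0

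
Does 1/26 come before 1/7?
No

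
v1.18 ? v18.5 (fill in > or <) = <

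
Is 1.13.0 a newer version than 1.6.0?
Yes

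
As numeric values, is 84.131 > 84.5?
False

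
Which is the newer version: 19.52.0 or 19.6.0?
19.52.0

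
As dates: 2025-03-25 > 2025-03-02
True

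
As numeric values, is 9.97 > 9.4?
True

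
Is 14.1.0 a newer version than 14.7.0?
No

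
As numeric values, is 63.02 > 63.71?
False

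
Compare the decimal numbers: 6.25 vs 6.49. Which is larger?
6.49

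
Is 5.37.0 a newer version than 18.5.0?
No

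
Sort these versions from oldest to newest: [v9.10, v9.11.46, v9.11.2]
[v9.10, v9.11.2, v9.11.46]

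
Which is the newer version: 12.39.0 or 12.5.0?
12.39.0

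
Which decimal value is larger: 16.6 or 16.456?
16.6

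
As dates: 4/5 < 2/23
False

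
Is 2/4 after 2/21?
No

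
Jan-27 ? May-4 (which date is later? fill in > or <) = <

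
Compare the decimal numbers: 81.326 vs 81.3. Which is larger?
81.326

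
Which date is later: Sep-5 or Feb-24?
Sep-5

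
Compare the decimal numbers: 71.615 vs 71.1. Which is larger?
71.615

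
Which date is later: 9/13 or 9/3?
9/13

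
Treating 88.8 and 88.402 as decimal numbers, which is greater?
88.8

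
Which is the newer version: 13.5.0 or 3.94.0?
13.5.0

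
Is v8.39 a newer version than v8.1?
Yes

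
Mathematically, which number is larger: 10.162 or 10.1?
10.162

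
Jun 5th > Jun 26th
False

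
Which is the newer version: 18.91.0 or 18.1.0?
18.91.0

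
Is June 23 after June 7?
Yes. Day 23 comes after day 7 in June — this is a date comparison, not a decimal one (the decimal 6.23 would be smaller than 6.7).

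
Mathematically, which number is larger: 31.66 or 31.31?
31.66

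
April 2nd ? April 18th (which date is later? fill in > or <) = <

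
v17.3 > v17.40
False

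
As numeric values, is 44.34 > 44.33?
True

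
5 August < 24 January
False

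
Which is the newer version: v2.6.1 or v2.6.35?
v2.6.35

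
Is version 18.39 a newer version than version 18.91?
No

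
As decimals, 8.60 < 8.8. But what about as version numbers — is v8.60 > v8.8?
True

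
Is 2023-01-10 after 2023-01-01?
Yes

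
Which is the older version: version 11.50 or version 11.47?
version 11.47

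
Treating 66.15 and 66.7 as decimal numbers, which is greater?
66.7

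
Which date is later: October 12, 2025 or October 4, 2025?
October 12, 2025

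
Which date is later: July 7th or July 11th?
July 11th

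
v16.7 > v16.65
False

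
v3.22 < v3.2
False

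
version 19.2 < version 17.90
False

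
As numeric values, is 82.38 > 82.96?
False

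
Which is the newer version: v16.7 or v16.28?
v16.28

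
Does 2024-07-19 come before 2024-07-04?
No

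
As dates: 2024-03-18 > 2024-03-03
True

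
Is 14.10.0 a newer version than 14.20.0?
No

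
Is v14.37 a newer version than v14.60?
No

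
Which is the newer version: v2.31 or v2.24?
v2.31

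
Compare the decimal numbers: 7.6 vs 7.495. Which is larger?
7.6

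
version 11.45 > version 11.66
False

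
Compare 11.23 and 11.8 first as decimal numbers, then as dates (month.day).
As decimals: 11.23 < 11.8. As dates: 11/23 is later than 11/8 (day 23 > day 8).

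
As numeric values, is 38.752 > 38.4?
True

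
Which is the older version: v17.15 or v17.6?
v17.6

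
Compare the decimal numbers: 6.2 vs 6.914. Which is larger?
6.914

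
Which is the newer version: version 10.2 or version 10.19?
version 10.19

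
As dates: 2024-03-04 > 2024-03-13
False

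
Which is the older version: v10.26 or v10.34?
v10.26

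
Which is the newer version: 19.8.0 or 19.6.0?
19.8.0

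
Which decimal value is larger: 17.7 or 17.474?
17.7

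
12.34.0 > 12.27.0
True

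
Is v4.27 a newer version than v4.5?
Yes. Version numbers are compared segment by segment as integers, not as decimals: minor version 27 > 5, so v4.27 > v4.5 (even though the decimal 4.27 < 4.5).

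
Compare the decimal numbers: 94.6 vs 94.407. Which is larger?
94.6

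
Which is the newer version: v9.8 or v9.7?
v9.8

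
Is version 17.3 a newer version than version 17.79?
No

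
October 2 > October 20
False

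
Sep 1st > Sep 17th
False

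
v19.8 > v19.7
True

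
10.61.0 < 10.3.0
False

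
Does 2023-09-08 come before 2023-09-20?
Yes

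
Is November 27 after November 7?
Yes. Day 27 comes after day 7 in November — this is a date comparison, not a decimal one (the decimal 11.27 would be smaller than 11.7).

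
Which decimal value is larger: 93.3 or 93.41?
93.41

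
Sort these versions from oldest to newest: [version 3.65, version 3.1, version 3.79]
[version 3.1, version 3.65, version 3.79]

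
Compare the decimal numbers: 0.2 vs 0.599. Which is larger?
0.599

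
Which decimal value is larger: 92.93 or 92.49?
92.93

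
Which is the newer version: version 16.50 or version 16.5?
version 16.50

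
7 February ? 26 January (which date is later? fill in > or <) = >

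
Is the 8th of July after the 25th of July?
No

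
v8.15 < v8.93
True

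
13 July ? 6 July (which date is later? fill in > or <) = >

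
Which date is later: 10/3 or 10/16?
10/16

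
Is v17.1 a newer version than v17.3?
No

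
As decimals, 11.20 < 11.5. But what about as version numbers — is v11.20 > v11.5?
True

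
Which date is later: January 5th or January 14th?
January 14th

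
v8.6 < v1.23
False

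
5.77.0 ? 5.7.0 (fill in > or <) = >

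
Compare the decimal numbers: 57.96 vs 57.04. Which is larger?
57.96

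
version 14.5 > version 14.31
False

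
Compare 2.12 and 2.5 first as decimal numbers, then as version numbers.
As decimals: 2.12 < 2.5. As versions: v2.12 > v2.5 (minor version 12 > 5).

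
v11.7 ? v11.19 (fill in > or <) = <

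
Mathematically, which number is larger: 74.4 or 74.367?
74.4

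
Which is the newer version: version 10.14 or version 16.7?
version 16.7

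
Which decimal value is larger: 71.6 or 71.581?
71.6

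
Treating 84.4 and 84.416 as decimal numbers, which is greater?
84.416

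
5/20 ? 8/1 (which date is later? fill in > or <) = <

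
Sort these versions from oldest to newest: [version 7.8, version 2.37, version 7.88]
[version 2.37, version 7.8, version 7.88]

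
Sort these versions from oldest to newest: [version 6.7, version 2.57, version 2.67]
[version 2.57, version 2.67, version 6.7]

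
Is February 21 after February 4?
Yes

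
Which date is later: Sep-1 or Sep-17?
Sep-17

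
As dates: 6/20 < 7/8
True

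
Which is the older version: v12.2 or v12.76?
v12.2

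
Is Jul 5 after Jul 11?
No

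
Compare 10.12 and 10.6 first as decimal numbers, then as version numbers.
As decimals: 10.12 < 10.6. As versions: v10.12 > v10.6 (minor version 12 > 6).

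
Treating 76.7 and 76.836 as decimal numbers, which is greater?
76.836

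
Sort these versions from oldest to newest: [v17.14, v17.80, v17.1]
[v17.1, v17.14, v17.80]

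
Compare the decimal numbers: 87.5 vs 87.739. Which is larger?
87.739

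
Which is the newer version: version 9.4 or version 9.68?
version 9.68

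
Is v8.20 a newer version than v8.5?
Yes. Version numbers are compared segment by segment as integers, not as decimals: minor version 20 > 5, so v8.20 > v8.5 (even though the decimal 8.20 < 8.5).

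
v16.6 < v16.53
True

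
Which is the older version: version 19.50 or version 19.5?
version 19.5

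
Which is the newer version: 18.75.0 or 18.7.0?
18.75.0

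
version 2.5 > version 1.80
True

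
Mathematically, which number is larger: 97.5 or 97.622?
97.622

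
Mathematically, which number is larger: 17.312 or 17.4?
17.4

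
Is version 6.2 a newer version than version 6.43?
No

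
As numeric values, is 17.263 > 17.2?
True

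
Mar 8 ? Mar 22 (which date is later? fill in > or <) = <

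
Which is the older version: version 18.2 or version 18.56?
version 18.2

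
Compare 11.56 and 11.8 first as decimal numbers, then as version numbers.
As decimals: 11.56 < 11.8. As versions: v11.56 > v11.8 (minor version 56 > 8).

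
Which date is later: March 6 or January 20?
March 6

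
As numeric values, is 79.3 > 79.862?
False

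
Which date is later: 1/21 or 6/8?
6/8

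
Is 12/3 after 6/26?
Yes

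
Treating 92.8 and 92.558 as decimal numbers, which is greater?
92.8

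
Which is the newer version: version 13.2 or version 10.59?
version 13.2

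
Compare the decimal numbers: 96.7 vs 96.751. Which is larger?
96.751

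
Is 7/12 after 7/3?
Yes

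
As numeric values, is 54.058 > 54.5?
False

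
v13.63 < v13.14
False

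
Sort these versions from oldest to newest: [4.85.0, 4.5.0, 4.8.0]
[4.5.0, 4.8.0, 4.85.0]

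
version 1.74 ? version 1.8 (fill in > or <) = >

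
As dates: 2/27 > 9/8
False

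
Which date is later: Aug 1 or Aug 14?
Aug 14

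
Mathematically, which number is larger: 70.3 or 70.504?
70.504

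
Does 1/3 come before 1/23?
Yes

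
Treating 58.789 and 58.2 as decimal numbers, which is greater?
58.789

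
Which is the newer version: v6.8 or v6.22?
v6.22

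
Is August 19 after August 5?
Yes. Day 19 comes after day 5 in August — this is a date comparison, not a decimal one (the decimal 8.19 would be smaller than 8.5).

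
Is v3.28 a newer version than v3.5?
Yes. Version numbers are compared segment by segment as integers, not as decimals: minor version 28 > 5, so v3.28 > v3.5 (even though the decimal 3.28 < 3.5).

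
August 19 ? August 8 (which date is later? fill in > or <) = >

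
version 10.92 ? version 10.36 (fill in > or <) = >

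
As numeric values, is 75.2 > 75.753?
False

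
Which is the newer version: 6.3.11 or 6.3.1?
6.3.11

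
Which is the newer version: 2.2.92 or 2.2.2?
2.2.92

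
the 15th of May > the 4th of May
True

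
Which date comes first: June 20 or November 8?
June 20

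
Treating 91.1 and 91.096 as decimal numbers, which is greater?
91.1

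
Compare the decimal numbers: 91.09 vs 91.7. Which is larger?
91.7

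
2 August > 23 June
True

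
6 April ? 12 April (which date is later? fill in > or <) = <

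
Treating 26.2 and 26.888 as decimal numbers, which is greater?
26.888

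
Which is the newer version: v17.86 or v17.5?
v17.86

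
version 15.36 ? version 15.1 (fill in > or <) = >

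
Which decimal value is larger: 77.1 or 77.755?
77.755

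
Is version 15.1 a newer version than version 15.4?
No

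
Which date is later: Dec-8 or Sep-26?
Dec-8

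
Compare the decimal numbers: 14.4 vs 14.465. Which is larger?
14.465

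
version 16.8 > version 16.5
True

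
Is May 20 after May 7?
Yes. Day 20 comes after day 7 in May — this is a date comparison, not a decimal one (the decimal 5.20 would be smaller than 5.7).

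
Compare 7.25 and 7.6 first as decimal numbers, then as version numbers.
As decimals: 7.25 < 7.6. As versions: v7.25 > v7.6 (minor version 25 > 6).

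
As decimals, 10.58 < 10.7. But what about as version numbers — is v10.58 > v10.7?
True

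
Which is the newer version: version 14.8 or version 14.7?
version 14.8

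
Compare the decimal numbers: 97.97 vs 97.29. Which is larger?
97.97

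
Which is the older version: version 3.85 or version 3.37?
version 3.37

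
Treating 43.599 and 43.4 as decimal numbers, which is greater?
43.599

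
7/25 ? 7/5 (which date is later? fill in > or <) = >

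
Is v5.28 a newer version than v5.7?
Yes. Version numbers are compared segment by segment as integers, not as decimals: minor version 28 > 7, so v5.28 > v5.7 (even though the decimal 5.28 < 5.7).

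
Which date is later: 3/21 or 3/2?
3/21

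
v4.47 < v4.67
True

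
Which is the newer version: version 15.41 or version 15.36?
version 15.41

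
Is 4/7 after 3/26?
Yes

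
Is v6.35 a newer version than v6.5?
Yes. Version numbers are compared segment by segment as integers, not as decimals: minor version 35 > 5, so v6.35 > v6.5 (even though the decimal 6.35 < 6.5).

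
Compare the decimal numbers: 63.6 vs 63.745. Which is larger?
63.745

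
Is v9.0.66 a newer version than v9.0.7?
Yes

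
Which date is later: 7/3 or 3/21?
7/3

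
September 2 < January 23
False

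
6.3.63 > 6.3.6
True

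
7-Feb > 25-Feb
False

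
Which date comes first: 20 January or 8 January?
8 January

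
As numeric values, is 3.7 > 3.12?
True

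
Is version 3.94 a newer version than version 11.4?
No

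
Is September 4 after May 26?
Yes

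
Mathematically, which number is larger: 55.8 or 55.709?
55.8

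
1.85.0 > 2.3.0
False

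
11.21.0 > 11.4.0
True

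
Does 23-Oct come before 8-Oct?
No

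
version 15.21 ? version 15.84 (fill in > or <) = <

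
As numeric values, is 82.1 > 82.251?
False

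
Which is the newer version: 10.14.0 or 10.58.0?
10.58.0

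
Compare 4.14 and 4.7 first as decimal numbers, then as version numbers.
As decimals: 4.14 < 4.7. As versions: v4.14 > v4.7 (minor version 14 > 7).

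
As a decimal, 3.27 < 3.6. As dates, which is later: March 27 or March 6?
March 27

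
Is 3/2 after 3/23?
No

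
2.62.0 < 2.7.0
False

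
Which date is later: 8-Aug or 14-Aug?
14-Aug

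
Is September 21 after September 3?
Yes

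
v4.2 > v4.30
False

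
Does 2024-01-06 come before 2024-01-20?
Yes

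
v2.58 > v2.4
True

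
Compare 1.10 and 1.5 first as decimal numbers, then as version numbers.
As decimals: 1.10 < 1.5. As versions: v1.10 > v1.5 (minor version 10 > 5).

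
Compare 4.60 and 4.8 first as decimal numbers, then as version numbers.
As decimals: 4.60 < 4.8. As versions: v4.60 > v4.8 (minor version 60 > 8).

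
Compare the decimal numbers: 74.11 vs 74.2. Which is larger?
74.2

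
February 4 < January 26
False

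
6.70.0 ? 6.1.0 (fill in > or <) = >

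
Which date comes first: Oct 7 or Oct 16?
Oct 7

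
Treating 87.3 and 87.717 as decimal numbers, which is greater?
87.717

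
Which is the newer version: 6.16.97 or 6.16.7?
6.16.97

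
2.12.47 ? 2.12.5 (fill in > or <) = >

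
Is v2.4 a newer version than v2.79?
No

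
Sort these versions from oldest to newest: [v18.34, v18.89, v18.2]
[v18.2, v18.34, v18.89]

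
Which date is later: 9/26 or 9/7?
9/26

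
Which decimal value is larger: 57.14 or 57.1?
57.14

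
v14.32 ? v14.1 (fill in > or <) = >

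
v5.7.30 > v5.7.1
True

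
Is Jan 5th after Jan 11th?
No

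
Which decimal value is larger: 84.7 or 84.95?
84.95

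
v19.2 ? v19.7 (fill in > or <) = <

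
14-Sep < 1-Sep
False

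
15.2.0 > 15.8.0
False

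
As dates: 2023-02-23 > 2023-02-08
True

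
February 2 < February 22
True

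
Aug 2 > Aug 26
False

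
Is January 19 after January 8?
Yes. Day 19 comes after day 8 in January — this is a date comparison, not a decimal one (the decimal 1.19 would be smaller than 1.8).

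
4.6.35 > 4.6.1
True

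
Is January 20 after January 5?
Yes. Day 20 comes after day 5 in January — this is a date comparison, not a decimal one (the decimal 1.20 would be smaller than 1.5).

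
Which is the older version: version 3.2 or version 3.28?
version 3.2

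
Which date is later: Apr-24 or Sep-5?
Sep-5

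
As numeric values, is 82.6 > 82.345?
True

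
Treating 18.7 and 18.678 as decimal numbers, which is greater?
18.7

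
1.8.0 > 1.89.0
False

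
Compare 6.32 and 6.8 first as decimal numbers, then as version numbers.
As decimals: 6.32 < 6.8. As versions: v6.32 > v6.8 (minor version 32 > 8).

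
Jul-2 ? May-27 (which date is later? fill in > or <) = >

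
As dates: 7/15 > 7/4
True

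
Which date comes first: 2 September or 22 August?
22 August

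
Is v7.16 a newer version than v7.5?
Yes. Version numbers are compared segment by segment as integers, not as decimals: minor version 16 > 5, so v7.16 > v7.5 (even though the decimal 7.16 < 7.5).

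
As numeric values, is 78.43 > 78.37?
True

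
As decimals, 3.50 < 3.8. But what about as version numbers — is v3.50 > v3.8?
True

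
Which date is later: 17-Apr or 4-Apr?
17-Apr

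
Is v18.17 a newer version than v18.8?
Yes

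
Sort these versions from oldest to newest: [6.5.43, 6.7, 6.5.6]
[6.5.6, 6.5.43, 6.7]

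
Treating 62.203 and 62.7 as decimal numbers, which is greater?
62.7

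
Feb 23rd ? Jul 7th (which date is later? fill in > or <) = <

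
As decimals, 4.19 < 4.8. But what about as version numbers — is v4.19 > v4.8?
True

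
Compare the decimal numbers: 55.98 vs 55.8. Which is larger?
55.98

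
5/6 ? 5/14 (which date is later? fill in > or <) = <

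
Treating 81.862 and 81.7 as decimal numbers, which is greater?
81.862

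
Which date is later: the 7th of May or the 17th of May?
the 17th of May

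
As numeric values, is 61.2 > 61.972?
False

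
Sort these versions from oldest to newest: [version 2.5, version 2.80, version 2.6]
[version 2.5, version 2.6, version 2.80]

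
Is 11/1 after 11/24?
No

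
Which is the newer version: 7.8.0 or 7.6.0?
7.8.0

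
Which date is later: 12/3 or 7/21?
12/3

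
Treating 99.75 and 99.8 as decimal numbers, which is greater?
99.8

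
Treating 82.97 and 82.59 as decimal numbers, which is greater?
82.97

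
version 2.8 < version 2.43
True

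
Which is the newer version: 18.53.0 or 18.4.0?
18.53.0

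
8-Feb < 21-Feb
True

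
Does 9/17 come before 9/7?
No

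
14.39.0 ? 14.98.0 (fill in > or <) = <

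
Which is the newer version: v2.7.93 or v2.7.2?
v2.7.93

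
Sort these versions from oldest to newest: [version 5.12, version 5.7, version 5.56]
[version 5.7, version 5.12, version 5.56]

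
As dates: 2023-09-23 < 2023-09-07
False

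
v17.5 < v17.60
True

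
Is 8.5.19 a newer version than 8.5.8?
Yes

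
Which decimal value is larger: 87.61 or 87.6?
87.61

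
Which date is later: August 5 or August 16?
August 16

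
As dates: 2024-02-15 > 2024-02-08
True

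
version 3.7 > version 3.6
True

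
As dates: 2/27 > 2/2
True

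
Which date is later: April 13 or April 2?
April 13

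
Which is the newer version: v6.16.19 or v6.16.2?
v6.16.19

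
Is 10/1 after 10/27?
No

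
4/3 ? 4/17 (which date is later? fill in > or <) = <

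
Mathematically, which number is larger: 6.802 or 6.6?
6.802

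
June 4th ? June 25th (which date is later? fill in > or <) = <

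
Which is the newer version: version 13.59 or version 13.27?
version 13.59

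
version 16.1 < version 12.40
False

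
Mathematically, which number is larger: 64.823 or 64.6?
64.823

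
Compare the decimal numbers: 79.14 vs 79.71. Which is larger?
79.71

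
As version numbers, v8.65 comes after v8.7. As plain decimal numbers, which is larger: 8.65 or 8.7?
8.7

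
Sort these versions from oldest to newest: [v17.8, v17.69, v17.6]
[v17.6, v17.8, v17.69]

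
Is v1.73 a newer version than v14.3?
No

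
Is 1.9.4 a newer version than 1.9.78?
No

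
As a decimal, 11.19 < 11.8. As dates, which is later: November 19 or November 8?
November 19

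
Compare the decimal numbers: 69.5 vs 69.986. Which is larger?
69.986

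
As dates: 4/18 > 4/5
True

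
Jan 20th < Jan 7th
False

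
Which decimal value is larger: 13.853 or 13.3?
13.853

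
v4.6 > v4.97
False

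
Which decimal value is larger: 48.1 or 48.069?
48.1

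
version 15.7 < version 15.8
True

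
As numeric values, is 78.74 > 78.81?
False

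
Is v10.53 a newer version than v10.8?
Yes. Version numbers are compared segment by segment as integers, not as decimals: minor version 53 > 8, so v10.53 > v10.8 (even though the decimal 10.53 < 10.8).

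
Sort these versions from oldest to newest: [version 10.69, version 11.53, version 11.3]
[version 10.69, version 11.3, version 11.53]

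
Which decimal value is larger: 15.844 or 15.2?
15.844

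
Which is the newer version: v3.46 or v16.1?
v16.1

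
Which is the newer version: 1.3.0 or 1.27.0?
1.27.0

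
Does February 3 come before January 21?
No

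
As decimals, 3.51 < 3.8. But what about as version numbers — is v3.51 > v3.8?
True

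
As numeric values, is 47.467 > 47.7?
False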